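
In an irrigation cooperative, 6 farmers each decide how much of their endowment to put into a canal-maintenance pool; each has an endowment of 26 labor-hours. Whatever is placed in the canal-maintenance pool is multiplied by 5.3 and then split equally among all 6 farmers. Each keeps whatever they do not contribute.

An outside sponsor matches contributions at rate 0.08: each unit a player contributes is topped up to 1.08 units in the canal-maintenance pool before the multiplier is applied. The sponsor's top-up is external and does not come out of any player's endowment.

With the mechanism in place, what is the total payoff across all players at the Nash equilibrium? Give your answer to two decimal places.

156.00 labor-hours

Even with the mechanism, each unit contributed returns only 5.3 × 1.08 / 6 = 0.9540 per unit of net cost, so contributing nothing is still dominant.
Everyone keeps their endowment and the group total is 6 × 26 = 156.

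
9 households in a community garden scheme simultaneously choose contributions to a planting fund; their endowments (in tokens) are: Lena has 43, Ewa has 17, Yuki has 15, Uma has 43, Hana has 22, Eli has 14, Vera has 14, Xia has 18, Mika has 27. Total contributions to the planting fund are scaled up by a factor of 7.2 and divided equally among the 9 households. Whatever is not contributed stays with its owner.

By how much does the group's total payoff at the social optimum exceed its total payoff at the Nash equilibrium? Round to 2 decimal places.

The private return per contributed unit is 7.2/9 = 0.8000 < 1 for every player regardless of endowment, so the Nash equilibrium is zero contribution and the group total is Σ E_j = 43 + 17 + 15 + 43 + 22 + 14 + 14 + 18 + 27 = 213.
Each contributed unit returns 7.200 to the group, so the social optimum is full contribution by everyone: group total = 7.200 × 213 = 1533.60.
Efficiency loss = (7.200 − 1) × 213 = 1320.60.

1320.60 tokens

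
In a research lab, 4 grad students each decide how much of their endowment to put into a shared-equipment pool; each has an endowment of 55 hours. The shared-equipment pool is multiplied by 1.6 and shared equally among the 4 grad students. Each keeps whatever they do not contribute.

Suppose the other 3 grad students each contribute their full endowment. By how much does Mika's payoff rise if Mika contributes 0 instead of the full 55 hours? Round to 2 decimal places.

33.00 hours

Switching from a contribution of 55 to 0 lets Mika keep an extra 55 hours, but lowers the shared-equipment pool by 55, which costs Mika their own share of that drop: 1.6/4 × 55 = 22.00.
Net gain = 55 − 22.00 = 33.00. The private return per contributed unit (0.4000) is below 1, so free-riding is indeed the best response regardless of what the others do.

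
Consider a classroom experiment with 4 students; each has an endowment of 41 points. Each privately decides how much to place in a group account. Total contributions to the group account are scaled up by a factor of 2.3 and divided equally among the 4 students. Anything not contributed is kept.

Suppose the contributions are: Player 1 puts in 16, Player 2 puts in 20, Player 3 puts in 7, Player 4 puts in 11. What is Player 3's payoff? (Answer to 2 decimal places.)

Total contributed: 16 + 20 + 7 + 11 = 54.
Each receives 2.3 × 54 / 4 = 31.05 from the group account.
Player 3 keeps 41 − 7 = 34, so Player 3's payoff is 34 + 31.05 = 65.05.

65.05 points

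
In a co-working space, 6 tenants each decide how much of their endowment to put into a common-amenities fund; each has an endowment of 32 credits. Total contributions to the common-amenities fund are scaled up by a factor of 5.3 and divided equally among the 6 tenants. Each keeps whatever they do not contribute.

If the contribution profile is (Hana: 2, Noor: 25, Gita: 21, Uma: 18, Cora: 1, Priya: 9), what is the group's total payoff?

Total contributed: 2 + 25 + 21 + 18 + 1 + 9 = 76; total kept: 6 × 32 − 76 = 116.
The common-amenities fund pays out 5.3 × 76 = 402.80 in aggregate.
Group total = 116 + 402.80 = 518.80.

518.80 credits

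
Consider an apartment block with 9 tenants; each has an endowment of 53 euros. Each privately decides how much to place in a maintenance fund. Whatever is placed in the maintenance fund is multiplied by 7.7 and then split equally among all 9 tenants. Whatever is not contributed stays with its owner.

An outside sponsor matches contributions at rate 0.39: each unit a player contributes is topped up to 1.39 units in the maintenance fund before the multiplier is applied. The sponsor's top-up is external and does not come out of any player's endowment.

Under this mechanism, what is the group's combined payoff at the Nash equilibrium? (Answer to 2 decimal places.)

5105.33 euros

With the mechanism, a contributed unit returns 7.7 × 1.39 / 9 = 1.1892 per unit of net cost to the contributor — now above 1 — so contributing fully is weakly dominant for every player.
At the Nash equilibrium everyone contributes 53. Group total payoff = 7.7 × 1.39 × 477 = 5105.33.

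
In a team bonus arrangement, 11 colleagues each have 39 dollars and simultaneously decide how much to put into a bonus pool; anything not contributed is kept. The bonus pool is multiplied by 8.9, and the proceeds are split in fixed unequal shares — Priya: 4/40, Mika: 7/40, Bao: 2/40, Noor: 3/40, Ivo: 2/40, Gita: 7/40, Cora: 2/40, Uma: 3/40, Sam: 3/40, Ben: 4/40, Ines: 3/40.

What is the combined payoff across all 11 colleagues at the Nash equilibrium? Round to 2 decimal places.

Player j's private return per contributed unit is 8.9 × (j's share). Contributing is weakly dominant for j when that share is at least 1/8.9 = 0.1124, and contributing 0 is dominant otherwise.
Mika and Gita clear that bar, contributing 39 each; the remaining 9 contribute 0. Total contributed: 78.
The bonus pool pays out 8.9 × 78 = 694.20 in total (split across the unequal shares, but the aggregate is all that matters for the group sum).
The 9 free-riders keep 39 each, adding 351. Group total = 351 + 694.20 = 1045.20.

1045.20 dollars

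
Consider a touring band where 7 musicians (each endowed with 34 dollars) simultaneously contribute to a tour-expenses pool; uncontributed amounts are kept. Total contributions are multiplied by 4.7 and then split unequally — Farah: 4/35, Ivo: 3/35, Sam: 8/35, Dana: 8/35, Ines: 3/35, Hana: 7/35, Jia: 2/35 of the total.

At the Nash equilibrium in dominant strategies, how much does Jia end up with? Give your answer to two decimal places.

52.26 dollars

For player j, contributing a unit is worthwhile iff 4.7 × (j's share) ≥ 1, i.e. iff j's share is at least 0.2128.
The shares above 0.2128 belong to Sam and Dana, contributing 34 each; the remaining 5 contribute 0. Total contributed: 68.
Jia keeps 34 and receives 4.7 × 68 × 2/35 = 18.26 from the tour-expenses pool, for a payoff of 52.26.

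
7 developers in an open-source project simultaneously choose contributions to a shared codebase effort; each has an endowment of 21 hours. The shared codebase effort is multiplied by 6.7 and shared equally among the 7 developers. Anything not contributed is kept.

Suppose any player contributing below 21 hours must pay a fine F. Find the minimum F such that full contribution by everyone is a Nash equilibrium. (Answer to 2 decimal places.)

Given the others contribute fully, the best deviation is to contribute 0 (any partial contribution still incurs the fine and gives up units whose private return 0.9571 is below 1).
Deviating from 21 to 0 saves 21 hours but forfeits the deviator's share of the drop in the shared codebase effort: 6.7/7 × 21 = 20.10.
So the deviation gain is 21 − 20.10 = 0.90, and the fine must be at least 0.90 hours to wipe it out.

0.90 hours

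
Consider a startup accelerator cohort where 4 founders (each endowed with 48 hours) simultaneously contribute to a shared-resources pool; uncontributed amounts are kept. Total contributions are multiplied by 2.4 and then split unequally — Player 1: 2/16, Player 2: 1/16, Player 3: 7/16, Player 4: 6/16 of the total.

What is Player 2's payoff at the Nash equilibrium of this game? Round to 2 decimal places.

55.20 hours

Each unit j contributes comes back to j as 2.4 × (j's share), so j prefers to contribute only if that share exceeds 1/2.4 = 0.4167; otherwise keeping the unit dominates.
The only share above 0.4167 is Player 3's 7/16, contributing 48; the remaining 3 contribute 0. Total contributed: 48.
Player 2 keeps 48 and receives 2.4 × 48 × 1/16 = 7.20 from the shared-resources pool, for a payoff of 55.20.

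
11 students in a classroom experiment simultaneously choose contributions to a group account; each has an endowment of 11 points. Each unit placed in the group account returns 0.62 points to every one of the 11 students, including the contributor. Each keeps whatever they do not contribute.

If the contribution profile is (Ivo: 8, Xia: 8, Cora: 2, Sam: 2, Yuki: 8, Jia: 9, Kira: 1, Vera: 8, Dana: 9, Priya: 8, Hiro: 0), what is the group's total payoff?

Total contributed: 8 + 8 + 2 + 2 + 8 + 9 + 1 + 8 + 9 + 8 + 0 = 63; total kept: 11 × 11 − 63 = 58.
The group account pays out 0.62 × 11 × 63 = 429.66 in aggregate.
Group total = 58 + 429.66 = 487.66.

487.66 points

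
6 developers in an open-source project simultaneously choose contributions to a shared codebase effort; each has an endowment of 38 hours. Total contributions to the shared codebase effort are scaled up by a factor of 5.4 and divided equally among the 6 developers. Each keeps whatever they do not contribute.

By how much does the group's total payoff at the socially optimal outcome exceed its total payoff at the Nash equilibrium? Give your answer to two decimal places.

Each contributed unit returns 5.4/6 = 0.9000 to its contributor — below 1 — so contributing 0 is dominant for every player. At the Nash equilibrium everyone keeps their 38, and the group total is 6 × 38 = 228.
Each contributed unit returns 5.400 to the group as a whole (0.9000 to each of 6 players), which exceeds 1, so the social optimum is full contribution: group total = 5.400 × 228 = 1231.20.
Efficiency loss = 1231.20 − 228 = 1003.20.

1003.20 hours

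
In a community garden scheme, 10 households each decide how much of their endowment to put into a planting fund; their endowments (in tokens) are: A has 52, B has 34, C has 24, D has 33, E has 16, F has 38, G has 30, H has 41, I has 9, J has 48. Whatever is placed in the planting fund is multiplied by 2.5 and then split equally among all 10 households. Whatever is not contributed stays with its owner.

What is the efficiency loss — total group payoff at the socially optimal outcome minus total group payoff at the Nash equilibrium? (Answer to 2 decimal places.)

487.50 tokens

The private return per contributed unit is 2.5/10 = 0.2500 < 1 for every player regardless of endowment, so the Nash equilibrium is zero contribution and the group total is Σ E_j = 52 + 34 + 24 + 33 + 16 + 38 + 30 + 41 + 9 + 48 = 325.
Each contributed unit returns 2.500 to the group, so the social optimum is full contribution by everyone: group total = 2.500 × 325 = 812.50.
Efficiency loss = (2.500 − 1) × 325 = 487.50.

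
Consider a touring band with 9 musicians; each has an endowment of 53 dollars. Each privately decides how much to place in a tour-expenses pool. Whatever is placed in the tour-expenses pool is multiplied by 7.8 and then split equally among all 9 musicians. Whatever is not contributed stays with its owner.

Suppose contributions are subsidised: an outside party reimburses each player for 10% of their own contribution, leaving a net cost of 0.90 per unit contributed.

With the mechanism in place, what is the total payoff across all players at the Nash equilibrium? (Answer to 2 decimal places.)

The effective private return is (7.8/9) / 0.90 = 0.9630, which is still under 1, so the mechanism doesn't change anyone's dominant strategy: zero contribution.
At the Nash equilibrium no one contributes; group total payoff = 9 × 53 = 477.

477.00 dollars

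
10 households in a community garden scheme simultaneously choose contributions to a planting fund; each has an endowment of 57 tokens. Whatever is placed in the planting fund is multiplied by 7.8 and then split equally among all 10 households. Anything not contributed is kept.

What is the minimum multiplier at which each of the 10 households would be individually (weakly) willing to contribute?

A contributed unit returns (multiplier)/10 to its contributor.
This reaches 1 exactly when the multiplier is 10.

10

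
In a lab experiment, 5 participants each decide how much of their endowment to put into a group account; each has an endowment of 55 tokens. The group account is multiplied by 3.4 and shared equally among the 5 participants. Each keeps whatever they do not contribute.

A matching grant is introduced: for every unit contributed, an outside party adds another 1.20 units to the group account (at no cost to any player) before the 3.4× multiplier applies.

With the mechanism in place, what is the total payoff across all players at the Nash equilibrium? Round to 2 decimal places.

Under the mechanism each unit contributed yields 3.4 × 2.20 / 5 = 1.4960 back to its contributor per unit of net cost, which exceeds 1, making full contribution the dominant choice for everyone.
At the Nash equilibrium everyone contributes 55. Group total payoff = 3.4 × 2.20 × 275 = 2057.00.

2057.00 tokens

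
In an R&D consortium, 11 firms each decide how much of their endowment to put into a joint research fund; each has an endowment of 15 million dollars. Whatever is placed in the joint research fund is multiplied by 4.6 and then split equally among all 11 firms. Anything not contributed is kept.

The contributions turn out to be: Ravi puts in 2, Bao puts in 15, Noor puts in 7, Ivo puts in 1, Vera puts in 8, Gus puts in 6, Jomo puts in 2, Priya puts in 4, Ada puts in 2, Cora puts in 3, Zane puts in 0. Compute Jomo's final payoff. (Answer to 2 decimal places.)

Total contributed: 2 + 15 + 7 + 1 + 8 + 6 + 2 + 4 + 2 + 3 + 0 = 50.
Each receives 4.6 × 50 / 11 = 20.91 from the joint research fund.
Jomo keeps 15 − 2 = 13, so Jomo's payoff is 13 + 20.91 = 33.91.

33.91 million dollars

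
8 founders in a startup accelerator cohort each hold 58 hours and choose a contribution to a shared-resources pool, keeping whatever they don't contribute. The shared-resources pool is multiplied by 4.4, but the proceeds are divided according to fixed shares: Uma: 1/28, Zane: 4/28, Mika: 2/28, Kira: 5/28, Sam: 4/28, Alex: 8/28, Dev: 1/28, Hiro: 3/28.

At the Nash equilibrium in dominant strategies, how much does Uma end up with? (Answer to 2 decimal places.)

67.11 hours

Each unit j contributes comes back to j as 4.4 × (j's share), so j prefers to contribute only if that share exceeds 1/4.4 = 0.2273; otherwise keeping the unit dominates.
Only Alex (8/28) clears that bar, contributing 58; the remaining 7 contribute 0. Total contributed: 58.
Uma keeps 58 and receives 4.4 × 58 × 1/28 = 9.11 from the shared-resources pool, for a payoff of 67.11.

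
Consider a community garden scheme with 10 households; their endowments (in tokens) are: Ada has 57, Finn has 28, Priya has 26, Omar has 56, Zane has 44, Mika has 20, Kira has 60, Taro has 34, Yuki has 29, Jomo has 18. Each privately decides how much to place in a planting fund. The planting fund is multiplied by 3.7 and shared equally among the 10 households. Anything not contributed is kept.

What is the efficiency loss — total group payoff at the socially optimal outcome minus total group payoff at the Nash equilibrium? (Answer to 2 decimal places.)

The private return per contributed unit is 3.7/10 = 0.3700 < 1 for every player regardless of endowment, so the Nash equilibrium is zero contribution and the group total is Σ E_j = 57 + 28 + 26 + 56 + 44 + 20 + 60 + 34 + 29 + 18 = 372.
Each contributed unit returns 3.700 to the group, so the social optimum is full contribution by everyone: group total = 3.700 × 372 = 1376.40.
Efficiency loss = (3.700 − 1) × 372 = 1004.40.

1004.40 tokens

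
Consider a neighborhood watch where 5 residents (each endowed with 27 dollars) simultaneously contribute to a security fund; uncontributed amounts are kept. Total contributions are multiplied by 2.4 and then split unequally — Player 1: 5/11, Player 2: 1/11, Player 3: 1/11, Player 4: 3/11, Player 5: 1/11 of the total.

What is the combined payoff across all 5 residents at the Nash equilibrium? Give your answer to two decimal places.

172.80 dollars

Each unit j contributes comes back to j as 2.4 × (j's share), so j prefers to contribute only if that share exceeds 1/2.4 = 0.4167; otherwise keeping the unit dominates.
The only share above 0.4167 is Player 1's 5/11, contributing 27; the remaining 4 contribute 0. Total contributed: 27.
The security fund pays out 2.4 × 27 = 64.80 in total (split across the unequal shares, but the aggregate is all that matters for the group sum).
The 4 free-riders keep 27 each, adding 108. Group total = 108 + 64.80 = 172.80.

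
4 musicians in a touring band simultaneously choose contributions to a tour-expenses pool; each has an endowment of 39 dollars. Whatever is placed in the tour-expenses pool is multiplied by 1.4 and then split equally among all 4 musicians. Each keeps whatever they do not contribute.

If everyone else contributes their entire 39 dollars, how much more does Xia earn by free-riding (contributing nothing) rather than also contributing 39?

Switching from a contribution of 39 to 0 lets Xia keep an extra 39 dollars, but lowers the tour-expenses pool by 39, which costs Xia their own share of that drop: 1.4/4 × 39 = 13.65.
Net gain = 39 − 13.65 = 25.35. The private return per contributed unit (0.3500) is below 1, so free-riding is indeed the best response regardless of what the others do.

25.35 dollars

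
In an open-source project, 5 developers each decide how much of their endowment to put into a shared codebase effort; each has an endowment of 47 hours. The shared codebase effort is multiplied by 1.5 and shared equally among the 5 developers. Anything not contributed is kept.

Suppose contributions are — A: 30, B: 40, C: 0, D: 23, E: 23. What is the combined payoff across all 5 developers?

Total contributed: 30 + 40 + 0 + 23 + 23 = 116; total kept: 5 × 47 − 116 = 119.
The shared codebase effort pays out 1.5 × 116 = 174.00 in aggregate.
Group total = 119 + 174.00 = 293.00.

293.00 hours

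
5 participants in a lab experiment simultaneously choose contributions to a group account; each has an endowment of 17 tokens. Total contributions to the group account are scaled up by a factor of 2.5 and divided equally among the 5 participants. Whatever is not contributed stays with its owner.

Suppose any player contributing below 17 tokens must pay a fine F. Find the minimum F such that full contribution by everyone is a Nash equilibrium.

Given the others contribute fully, the best deviation is to contribute 0 (any partial contribution still incurs the fine and gives up units whose private return 0.5000 is below 1).
Deviating from 17 to 0 saves 17 tokens but forfeits the deviator's share of the drop in the group account: 2.5/5 × 17 = 8.50.
So the deviation gain is 17 − 8.50 = 8.50, and the fine must be at least 8.50 tokens to wipe it out.

8.50 tokens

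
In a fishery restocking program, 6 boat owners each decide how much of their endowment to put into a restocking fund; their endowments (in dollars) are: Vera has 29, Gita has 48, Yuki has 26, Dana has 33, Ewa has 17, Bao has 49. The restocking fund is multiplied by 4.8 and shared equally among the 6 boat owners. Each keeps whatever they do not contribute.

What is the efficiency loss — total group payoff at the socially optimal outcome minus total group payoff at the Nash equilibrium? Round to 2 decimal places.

The private return per contributed unit is 4.8/6 = 0.8000 < 1 for every player regardless of endowment, so the Nash equilibrium is zero contribution and the group total is Σ E_j = 29 + 48 + 26 + 33 + 17 + 49 = 202.
Each contributed unit returns 4.800 to the group, so the social optimum is full contribution by everyone: group total = 4.800 × 202 = 969.60.
Efficiency loss = (4.800 − 1) × 202 = 767.60.

767.60 dollars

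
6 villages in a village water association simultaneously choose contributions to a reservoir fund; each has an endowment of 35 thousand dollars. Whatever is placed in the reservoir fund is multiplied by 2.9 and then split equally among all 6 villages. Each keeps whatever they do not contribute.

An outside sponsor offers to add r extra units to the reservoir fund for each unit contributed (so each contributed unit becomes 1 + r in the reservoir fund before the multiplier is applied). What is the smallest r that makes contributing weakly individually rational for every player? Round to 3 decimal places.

1.069

With matching at rate r, one contributed unit becomes (1 + r) in the reservoir fund and returns 2.9 × (1 + r) / 6 to the contributor.
Setting this equal to 1: 1 + r = 6/2.9 = 2.0690.
So the minimum matching rate is r = 2.0690 − 1 = 1.069.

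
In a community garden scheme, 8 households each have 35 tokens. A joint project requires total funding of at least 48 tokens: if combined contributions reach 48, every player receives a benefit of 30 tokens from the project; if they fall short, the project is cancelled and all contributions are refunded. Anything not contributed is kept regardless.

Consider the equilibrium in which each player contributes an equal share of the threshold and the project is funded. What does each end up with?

Equal share of the threshold: 48/8 = 6.
At this profile no one gains by cutting their contribution: any cut drops the total below 48, the project is cancelled, contributions are refunded, and the deviator ends with 35, which is less than 35 − 6 + 30 = 59. Contributing more than 6 just wastes the excess. So contributing exactly 6 is a best response.
Each player's payoff: 35 − 6 + 30 = 59.

59 tokens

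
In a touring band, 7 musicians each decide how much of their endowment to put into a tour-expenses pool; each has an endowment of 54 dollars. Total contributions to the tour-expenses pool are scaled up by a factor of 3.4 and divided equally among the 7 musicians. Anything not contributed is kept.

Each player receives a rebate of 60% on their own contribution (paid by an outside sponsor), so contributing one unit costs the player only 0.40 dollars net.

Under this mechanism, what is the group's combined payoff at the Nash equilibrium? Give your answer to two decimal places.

The effective private return per unit is now (3.4/7) / 0.40 = 1.2143 > 1, so every player's dominant strategy flips to full contribution.
So the Nash equilibrium is full contribution by all 7; the group earns 7 × (54 × 0.60 + 3.4 × 54) = 1512.00.

1512.00 dollars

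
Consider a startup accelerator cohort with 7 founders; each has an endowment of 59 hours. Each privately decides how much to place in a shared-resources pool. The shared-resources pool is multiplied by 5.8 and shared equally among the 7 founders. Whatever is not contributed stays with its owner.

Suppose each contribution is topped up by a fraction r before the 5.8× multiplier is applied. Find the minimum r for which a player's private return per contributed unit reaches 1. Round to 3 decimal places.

With matching at rate r, one contributed unit becomes (1 + r) in the shared-resources pool and returns 5.8 × (1 + r) / 7 to the contributor.
Setting this equal to 1: 1 + r = 7/5.8 = 1.2069.
So the minimum matching rate is r = 1.2069 − 1 = 0.207.

0.207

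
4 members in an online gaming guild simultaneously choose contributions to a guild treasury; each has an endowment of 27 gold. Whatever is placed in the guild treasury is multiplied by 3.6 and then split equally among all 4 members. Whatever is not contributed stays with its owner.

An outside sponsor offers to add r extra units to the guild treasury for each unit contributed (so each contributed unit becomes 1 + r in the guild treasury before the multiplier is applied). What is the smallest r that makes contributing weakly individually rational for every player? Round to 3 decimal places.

0.111

With matching at rate r, one contributed unit becomes (1 + r) in the guild treasury and returns 3.6 × (1 + r) / 4 to the contributor.
Setting this equal to 1: 1 + r = 4/3.6 = 1.1111.
So the minimum matching rate is r = 1.1111 − 1 = 0.111.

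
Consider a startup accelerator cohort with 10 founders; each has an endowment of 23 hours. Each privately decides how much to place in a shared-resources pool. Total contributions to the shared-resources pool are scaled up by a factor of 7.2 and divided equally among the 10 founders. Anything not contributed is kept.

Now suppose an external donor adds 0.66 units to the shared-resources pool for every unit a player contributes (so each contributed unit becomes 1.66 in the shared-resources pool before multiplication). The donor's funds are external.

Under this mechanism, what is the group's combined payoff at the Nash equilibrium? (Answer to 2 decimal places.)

With the mechanism, a contributed unit returns 7.2 × 1.66 / 10 = 1.1952 per unit of net cost to the contributor — now above 1 — so contributing fully is weakly dominant for every player.
At the Nash equilibrium everyone contributes 23. Group total payoff = 7.2 × 1.66 × 230 = 2748.96.

2748.96 hours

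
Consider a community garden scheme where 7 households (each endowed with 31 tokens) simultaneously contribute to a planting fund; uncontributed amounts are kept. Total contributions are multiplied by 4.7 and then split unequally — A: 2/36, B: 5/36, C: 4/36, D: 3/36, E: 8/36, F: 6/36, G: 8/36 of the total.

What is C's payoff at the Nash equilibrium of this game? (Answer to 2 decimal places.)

For player j, contributing a unit is worthwhile iff 4.7 × (j's share) ≥ 1, i.e. iff j's share is at least 0.2128.
E and G are above the threshold, contributing 31 each; the remaining 5 contribute 0. Total contributed: 62.
C keeps 31 and receives 4.7 × 62 × 4/36 = 32.38 from the planting fund, for a payoff of 63.38.

63.38 tokens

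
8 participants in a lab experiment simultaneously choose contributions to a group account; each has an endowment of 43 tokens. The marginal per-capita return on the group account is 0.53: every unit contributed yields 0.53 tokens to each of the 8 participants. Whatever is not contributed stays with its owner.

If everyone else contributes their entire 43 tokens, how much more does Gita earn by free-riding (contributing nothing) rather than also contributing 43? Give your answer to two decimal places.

20.21 tokens

Switching from a contribution of 43 to 0 lets Gita keep an extra 43 tokens, but lowers the group account by 43, which costs Gita their own share of that drop: 0.53 × 43 = 22.79.
Net gain = 43 − 22.79 = 20.21. The private return per contributed unit (0.53) is below 1, so free-riding is indeed the best response regardless of what the others do.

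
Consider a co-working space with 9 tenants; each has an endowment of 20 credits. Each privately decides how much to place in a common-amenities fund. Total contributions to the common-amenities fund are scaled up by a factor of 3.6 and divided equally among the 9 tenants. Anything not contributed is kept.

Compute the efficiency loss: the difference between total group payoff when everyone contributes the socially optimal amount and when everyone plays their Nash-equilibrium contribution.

468.00 credits

Each contributed unit returns 3.6/9 = 0.4000 to its contributor — below 1 — so contributing 0 is dominant for every player. At the Nash equilibrium everyone keeps their 20, and the group total is 9 × 20 = 180.
Each contributed unit returns 3.600 to the group as a whole (0.4000 to each of 9 players), which exceeds 1, so the social optimum is full contribution: group total = 3.600 × 180 = 648.00.
Efficiency loss = 648.00 − 180 = 468.00.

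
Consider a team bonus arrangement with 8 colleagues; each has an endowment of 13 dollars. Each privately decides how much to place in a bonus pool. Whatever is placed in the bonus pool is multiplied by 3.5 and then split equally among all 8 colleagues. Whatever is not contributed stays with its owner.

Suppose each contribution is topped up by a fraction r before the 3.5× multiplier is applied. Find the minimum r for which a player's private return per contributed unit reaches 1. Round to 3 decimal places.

With matching at rate r, one contributed unit becomes (1 + r) in the bonus pool and returns 3.5 × (1 + r) / 8 to the contributor.
Setting this equal to 1: 1 + r = 8/3.5 = 2.2857.
So the minimum matching rate is r = 2.2857 − 1 = 1.286.

1.286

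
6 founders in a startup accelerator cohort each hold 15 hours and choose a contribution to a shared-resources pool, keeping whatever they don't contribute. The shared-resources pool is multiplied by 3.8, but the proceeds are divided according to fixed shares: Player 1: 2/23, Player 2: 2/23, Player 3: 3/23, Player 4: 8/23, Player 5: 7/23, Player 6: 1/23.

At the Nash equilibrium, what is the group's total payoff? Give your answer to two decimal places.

A player with share s gets back 3.8·s per unit contributed, so full contribution is dominant for anyone with s > 1/3.8 = 0.2632 and zero contribution is dominant for anyone below.
Player 4 and Player 5 are above the threshold, contributing 15 each; the remaining 4 contribute 0. Total contributed: 30.
The shared-resources pool pays out 3.8 × 30 = 114.00 in total (split across the unequal shares, but the aggregate is all that matters for the group sum).
The 4 free-riders keep 15 each, adding 60. Group total = 60 + 114.00 = 174.00.

174.00 hours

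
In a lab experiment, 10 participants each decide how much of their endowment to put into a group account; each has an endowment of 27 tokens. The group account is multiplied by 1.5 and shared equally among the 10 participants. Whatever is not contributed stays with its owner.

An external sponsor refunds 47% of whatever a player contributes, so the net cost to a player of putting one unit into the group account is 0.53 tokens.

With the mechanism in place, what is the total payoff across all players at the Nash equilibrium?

270.00 tokens

With the mechanism, a contributed unit returns (1.5/10) / 0.53 = 0.2830 per unit of net cost — still below 1 — so contributing 0 remains dominant for every player.
At the Nash equilibrium no one contributes; group total payoff = 10 × 27 = 270.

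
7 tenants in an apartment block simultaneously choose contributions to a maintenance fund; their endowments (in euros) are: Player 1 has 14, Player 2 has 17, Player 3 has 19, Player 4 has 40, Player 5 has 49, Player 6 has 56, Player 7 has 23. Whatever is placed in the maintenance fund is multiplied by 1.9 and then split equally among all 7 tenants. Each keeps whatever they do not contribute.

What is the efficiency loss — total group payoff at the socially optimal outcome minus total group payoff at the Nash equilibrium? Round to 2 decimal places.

196.20 euros

The private return per contributed unit is 1.9/7 = 0.2714 < 1 for every player regardless of endowment, so the Nash equilibrium is zero contribution and the group total is Σ E_j = 14 + 17 + 19 + 40 + 49 + 56 + 23 = 218.
Each contributed unit returns 1.900 to the group, so the social optimum is full contribution by everyone: group total = 1.900 × 218 = 414.20.
Efficiency loss = (1.900 − 1) × 218 = 196.20.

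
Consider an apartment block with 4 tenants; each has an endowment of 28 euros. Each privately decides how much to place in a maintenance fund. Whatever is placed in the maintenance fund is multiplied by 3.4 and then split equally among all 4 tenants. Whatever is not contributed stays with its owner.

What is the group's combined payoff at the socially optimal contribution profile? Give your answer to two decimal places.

380.80 euros

Each contributed unit returns 3.400 to the group as a whole (0.8500 to each of 4 players), which exceeds 1, so the social optimum is full contribution: group total = 3.400 × 112 = 380.80.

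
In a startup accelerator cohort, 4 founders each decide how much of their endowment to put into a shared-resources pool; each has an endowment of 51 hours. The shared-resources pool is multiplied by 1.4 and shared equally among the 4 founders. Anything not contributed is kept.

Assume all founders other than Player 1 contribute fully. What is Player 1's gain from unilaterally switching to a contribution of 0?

33.15 hours

Switching from a contribution of 51 to 0 lets Player 1 keep an extra 51 hours, but lowers the shared-resources pool by 51, which costs Player 1 their own share of that drop: 1.4/4 × 51 = 17.85.
Net gain = 51 − 17.85 = 33.15. The private return per contributed unit (0.3500) is below 1, so free-riding is indeed the best response regardless of what the others do.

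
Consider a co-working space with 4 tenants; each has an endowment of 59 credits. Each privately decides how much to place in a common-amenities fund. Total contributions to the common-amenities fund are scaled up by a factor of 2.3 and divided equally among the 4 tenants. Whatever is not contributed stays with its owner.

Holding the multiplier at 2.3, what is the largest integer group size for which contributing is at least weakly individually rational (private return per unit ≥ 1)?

2

Private return per unit is 2.3/(group size), which is ≥ 1 whenever the group size is ≤ 2.3.
The largest such integer is 2.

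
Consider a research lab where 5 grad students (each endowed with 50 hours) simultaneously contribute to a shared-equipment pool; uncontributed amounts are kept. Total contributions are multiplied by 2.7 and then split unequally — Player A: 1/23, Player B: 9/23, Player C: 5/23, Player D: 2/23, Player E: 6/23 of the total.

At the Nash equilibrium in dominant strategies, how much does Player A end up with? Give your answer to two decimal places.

55.87 hours

Player j's private return per contributed unit is 2.7 × (j's share). Contributing is weakly dominant for j when that share is at least 1/2.7 = 0.3704, and contributing 0 is dominant otherwise.
Only Player B (9/23) clears that bar, contributing 50; the remaining 4 contribute 0. Total contributed: 50.
Player A keeps 50 and receives 2.7 × 50 × 1/23 = 5.87 from the shared-equipment pool, for a payoff of 55.87.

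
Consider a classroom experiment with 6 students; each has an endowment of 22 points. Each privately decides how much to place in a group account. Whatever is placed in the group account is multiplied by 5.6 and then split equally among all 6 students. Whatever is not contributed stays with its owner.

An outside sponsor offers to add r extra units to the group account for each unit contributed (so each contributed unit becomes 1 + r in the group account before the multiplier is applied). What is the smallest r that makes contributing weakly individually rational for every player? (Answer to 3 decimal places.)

0.071

With matching at rate r, one contributed unit becomes (1 + r) in the group account and returns 5.6 × (1 + r) / 6 to the contributor.
Setting this equal to 1: 1 + r = 6/5.6 = 1.0714.
So the minimum matching rate is r = 1.0714 − 1 = 0.071.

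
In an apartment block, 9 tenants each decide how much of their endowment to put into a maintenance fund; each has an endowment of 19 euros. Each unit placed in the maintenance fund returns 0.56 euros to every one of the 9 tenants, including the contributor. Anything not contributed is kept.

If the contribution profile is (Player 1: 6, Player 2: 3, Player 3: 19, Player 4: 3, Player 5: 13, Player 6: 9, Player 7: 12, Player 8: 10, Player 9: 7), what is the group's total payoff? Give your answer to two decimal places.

Total contributed: 6 + 3 + 19 + 3 + 13 + 9 + 12 + 10 + 7 = 82; total kept: 9 × 19 − 82 = 89.
The maintenance fund pays out 0.56 × 9 × 82 = 413.28 in aggregate.
Group total = 89 + 413.28 = 502.28.

502.28 euros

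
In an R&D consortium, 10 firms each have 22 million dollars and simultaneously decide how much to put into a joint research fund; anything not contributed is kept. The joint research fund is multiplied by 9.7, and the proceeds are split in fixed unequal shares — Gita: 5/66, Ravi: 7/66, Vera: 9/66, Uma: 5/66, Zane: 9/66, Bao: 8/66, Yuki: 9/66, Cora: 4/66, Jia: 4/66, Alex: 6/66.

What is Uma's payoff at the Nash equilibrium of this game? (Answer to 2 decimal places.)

Each unit j contributes comes back to j as 9.7 × (j's share), so j prefers to contribute only if that share exceeds 1/9.7 = 0.1031; otherwise keeping the unit dominates.
Ravi, Vera, Zane, Bao and Yuki are above the threshold, contributing 22 each; the remaining 5 contribute 0. Total contributed: 110.
Uma keeps 22 and receives 9.7 × 110 × 5/66 = 80.83 from the joint research fund, for a payoff of 102.83.

102.83 million dollars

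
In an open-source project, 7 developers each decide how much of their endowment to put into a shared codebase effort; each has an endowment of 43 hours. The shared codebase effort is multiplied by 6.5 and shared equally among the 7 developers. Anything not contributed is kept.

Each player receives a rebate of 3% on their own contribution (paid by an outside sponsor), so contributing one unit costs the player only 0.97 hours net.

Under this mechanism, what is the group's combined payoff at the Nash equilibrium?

The effective private return is (6.5/7) / 0.97 = 0.9573, which is still under 1, so the mechanism doesn't change anyone's dominant strategy: zero contribution.
Everyone keeps their endowment and the group total is 7 × 43 = 301.

301.00 hours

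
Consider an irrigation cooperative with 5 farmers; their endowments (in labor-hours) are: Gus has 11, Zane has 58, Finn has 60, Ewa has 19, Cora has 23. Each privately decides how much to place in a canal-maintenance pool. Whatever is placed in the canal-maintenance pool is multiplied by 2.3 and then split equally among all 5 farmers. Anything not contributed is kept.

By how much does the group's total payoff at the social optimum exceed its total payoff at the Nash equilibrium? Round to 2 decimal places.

222.30 labor-hours

The private return per contributed unit is 2.3/5 = 0.4600 < 1 for every player regardless of endowment, so the Nash equilibrium is zero contribution and the group total is Σ E_j = 11 + 58 + 60 + 19 + 23 = 171.
Each contributed unit returns 2.300 to the group, so the social optimum is full contribution by everyone: group total = 2.300 × 171 = 393.30.
Efficiency loss = (2.300 − 1) × 171 = 222.30.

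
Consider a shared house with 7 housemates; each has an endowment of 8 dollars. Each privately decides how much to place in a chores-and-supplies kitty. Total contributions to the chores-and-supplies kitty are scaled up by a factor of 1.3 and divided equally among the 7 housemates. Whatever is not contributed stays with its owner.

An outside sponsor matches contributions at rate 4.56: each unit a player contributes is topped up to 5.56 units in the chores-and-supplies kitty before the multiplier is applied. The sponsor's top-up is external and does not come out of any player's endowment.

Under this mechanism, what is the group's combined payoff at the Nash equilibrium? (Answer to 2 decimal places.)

404.77 dollars

The effective private return per unit is now 1.3 × 5.56 / 7 = 1.0326 > 1, so every player's dominant strategy flips to full contribution.
So the Nash equilibrium is full contribution by all 7; the group earns 1.3 × 5.56 × 56 = 404.77.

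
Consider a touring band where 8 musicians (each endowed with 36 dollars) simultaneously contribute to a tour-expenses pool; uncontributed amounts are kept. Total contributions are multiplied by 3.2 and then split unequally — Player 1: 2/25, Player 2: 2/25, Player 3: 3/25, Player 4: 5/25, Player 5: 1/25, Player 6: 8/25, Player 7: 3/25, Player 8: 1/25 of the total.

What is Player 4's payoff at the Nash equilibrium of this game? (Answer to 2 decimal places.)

59.04 dollars

A player with share s gets back 3.2·s per unit contributed, so full contribution is dominant for anyone with s > 1/3.2 = 0.3125 and zero contribution is dominant for anyone below.
Only Player 6 (8/25) clears that bar, contributing 36; the remaining 7 contribute 0. Total contributed: 36.
Player 4 keeps 36 and receives 3.2 × 36 × 5/25 = 23.04 from the tour-expenses pool, for a payoff of 59.04.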